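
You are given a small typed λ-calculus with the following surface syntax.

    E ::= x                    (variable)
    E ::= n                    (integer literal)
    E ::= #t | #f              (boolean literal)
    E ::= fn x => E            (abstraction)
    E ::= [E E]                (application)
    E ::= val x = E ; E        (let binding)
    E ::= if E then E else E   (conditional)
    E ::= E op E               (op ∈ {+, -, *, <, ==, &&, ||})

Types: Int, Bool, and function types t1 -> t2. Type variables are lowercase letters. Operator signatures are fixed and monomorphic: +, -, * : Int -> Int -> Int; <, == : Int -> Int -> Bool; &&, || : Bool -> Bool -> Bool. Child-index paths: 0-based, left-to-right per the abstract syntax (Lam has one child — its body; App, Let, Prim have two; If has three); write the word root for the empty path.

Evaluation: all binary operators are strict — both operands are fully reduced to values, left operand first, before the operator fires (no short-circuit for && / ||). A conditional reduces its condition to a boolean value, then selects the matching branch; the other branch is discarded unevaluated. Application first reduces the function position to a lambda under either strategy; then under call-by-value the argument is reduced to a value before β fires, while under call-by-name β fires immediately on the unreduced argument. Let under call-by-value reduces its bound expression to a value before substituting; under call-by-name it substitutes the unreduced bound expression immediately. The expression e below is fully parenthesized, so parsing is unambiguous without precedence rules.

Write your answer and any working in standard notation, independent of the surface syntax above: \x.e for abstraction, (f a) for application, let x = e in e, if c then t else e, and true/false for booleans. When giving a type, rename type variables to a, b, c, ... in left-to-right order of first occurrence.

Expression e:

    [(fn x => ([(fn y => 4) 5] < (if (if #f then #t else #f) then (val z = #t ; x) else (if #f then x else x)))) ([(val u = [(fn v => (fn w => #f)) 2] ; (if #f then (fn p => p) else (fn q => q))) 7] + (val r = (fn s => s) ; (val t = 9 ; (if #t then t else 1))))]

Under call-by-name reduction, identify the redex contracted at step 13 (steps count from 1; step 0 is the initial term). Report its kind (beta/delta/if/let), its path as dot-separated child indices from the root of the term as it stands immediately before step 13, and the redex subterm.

Answer: delta at root : (4 < 16)

Derivation:
step 0: ((\x.(((\y.4) 5) < (if (if false then true else false) then (let z = true in x) else (if false then x else x)))) (((let u = ((\v.(\w.false)) 2) in (if false then (\p.p) else (\q.q))) 7) + (let r = (\s.s) in (let t = 9 in (if true then t else 1)))))
step 1: [beta@root] (((\y.4) 5) < (if (if false then true else false) then (let z = true in (((let u = ((\v.(\w.false)) 2) in (if false then (\p.p) else (\q.q))) 7) + (let r = (\s.s) in (let t = 9 in (if true then t else 1))))) else (if false then (((let u = ((\v.(\w.false)) 2) in (if false then (\p.p) else (\q.q))) 7) + (let r = (\s.s) in (let t = 9 in (if true then t else 1)))) else (((let u = ((\v.(\w.false)) 2) in (if false then (\p.p) else (\q.q))) 7) + (let r = (\s.s) in (let t = 9 in (if true then t else 1)))))))
step 2: [beta@0] (4 < (if (if false then true else false) then (let z = true in (((let u = ((\v.(\w.false)) 2) in (if false then (\p.p) else (\q.q))) 7) + (let r = (\s.s) in (let t = 9 in (if true then t else 1))))) else (if false then (((let u = ((\v.(\w.false)) 2) in (if false then (\p.p) else (\q.q))) 7) + (let r = (\s.s) in (let t = 9 in (if true then t else 1)))) else (((let u = ((\v.(\w.false)) 2) in (if false then (\p.p) else (\q.q))) 7) + (let r = (\s.s) in (let t = 9 in (if true then t else 1)))))))
step 3: [if@1.0] (4 < (if false then (let z = true in (((let u = ((\v.(\w.false)) 2) in (if false then (\p.p) else (\q.q))) 7) + (let r = (\s.s) in (let t = 9 in (if true then t else 1))))) else (if false then (((let u = ((\v.(\w.false)) 2) in (if false then (\p.p) else (\q.q))) 7) + (let r = (\s.s) in (let t = 9 in (if true then t else 1)))) else (((let u = ((\v.(\w.false)) 2) in (if false then (\p.p) else (\q.q))) 7) + (let r = (\s.s) in (let t = 9 in (if true then t else 1)))))))
step 4: [if@1] (4 < (if false then (((let u = ((\v.(\w.false)) 2) in (if false then (\p.p) else (\q.q))) 7) + (let r = (\s.s) in (let t = 9 in (if true then t else 1)))) else (((let u = ((\v.(\w.false)) 2) in (if false then (\p.p) else (\q.q))) 7) + (let r = (\s.s) in (let t = 9 in (if true then t else 1))))))
step 5: [if@1] (4 < (((let u = ((\v.(\w.false)) 2) in (if false then (\p.p) else (\q.q))) 7) + (let r = (\s.s) in (let t = 9 in (if true then t else 1)))))
step 6: [let@1.0.0] (4 < (((if false then (\p.p) else (\q.q)) 7) + (let r = (\s.s) in (let t = 9 in (if true then t else 1)))))
step 7: [if@1.0.0] (4 < (((\q.q) 7) + (let r = (\s.s) in (let t = 9 in (if true then t else 1)))))
step 8: [beta@1.0] (4 < (7 + (let r = (\s.s) in (let t = 9 in (if true then t else 1)))))
step 9: [let@1.1] (4 < (7 + (let t = 9 in (if true then t else 1))))
step 10: [let@1.1] (4 < (7 + (if true then 9 else 1)))
step 11: [if@1.1] (4 < (7 + 9))
step 12: [delta@1] (4 < 16)
step 13: [delta@root] true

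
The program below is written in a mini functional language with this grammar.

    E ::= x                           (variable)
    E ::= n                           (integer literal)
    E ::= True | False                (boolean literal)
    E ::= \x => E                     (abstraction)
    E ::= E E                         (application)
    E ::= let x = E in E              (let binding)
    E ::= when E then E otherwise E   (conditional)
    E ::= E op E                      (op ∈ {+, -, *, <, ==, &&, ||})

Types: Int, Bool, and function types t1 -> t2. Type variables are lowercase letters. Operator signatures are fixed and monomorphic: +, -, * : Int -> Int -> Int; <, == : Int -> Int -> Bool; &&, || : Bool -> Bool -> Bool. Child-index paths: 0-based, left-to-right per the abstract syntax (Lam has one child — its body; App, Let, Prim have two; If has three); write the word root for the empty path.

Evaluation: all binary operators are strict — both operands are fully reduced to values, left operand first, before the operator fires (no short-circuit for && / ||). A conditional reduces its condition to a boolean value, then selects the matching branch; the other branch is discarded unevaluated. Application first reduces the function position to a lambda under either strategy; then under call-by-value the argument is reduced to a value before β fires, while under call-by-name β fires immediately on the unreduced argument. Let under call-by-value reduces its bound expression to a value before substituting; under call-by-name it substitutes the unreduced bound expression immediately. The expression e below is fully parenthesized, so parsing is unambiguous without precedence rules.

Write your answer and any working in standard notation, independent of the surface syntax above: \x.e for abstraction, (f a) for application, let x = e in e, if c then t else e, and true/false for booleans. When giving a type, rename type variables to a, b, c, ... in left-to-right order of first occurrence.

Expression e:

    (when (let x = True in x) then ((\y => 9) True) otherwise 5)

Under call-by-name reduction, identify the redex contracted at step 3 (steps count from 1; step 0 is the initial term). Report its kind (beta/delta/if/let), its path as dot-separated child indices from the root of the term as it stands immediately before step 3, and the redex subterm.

Answer: beta at root : ((\y.9) true)

Derivation:
step 0: (if (let x = true in x) then ((\y.9) true) else 5)
step 1: [let@0] (if true then ((\y.9) true) else 5)
step 2: [if@root] ((\y.9) true)
step 3: [beta@root] 9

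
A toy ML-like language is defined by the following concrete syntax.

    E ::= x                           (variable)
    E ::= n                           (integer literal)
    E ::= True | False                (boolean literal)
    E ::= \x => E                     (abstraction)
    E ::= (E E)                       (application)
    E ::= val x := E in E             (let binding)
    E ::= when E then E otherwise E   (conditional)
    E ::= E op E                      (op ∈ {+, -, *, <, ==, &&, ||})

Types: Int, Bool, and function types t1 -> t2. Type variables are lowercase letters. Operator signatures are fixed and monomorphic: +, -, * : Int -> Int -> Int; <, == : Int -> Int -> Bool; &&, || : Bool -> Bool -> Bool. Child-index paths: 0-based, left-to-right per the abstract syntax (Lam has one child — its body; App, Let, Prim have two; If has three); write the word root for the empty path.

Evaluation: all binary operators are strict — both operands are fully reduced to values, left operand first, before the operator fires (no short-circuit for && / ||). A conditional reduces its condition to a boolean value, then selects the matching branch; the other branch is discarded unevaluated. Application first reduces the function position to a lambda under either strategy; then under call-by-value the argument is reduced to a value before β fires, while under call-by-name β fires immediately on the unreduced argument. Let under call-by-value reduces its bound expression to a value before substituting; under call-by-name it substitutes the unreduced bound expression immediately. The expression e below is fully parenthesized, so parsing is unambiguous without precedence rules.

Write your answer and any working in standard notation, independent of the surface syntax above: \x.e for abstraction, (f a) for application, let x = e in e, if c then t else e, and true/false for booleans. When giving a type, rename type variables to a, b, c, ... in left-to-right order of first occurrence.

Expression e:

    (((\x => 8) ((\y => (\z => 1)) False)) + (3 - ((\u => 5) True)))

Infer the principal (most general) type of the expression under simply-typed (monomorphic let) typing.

Answer: Int

Trace:
\x._ : a -> Int
\z._ : c -> Int
\y._ : b -> c -> Int
  unify b -> c -> Int ~ Bool -> d
  unify b ~ Bool
  unify c -> Int ~ d
_ _ : c -> Int
  unify a -> Int ~ (c -> Int) -> e
  unify a ~ c -> Int
  unify Int ~ e
_ _ : Int
  unify Int ~ Int
  unify Int ~ Int
\u._ : f -> Int
  unify f -> Int ~ Bool -> g
  unify f ~ Bool
  unify Int ~ g
_ _ : Int
  unify Int ~ Int
  unify Int ~ Int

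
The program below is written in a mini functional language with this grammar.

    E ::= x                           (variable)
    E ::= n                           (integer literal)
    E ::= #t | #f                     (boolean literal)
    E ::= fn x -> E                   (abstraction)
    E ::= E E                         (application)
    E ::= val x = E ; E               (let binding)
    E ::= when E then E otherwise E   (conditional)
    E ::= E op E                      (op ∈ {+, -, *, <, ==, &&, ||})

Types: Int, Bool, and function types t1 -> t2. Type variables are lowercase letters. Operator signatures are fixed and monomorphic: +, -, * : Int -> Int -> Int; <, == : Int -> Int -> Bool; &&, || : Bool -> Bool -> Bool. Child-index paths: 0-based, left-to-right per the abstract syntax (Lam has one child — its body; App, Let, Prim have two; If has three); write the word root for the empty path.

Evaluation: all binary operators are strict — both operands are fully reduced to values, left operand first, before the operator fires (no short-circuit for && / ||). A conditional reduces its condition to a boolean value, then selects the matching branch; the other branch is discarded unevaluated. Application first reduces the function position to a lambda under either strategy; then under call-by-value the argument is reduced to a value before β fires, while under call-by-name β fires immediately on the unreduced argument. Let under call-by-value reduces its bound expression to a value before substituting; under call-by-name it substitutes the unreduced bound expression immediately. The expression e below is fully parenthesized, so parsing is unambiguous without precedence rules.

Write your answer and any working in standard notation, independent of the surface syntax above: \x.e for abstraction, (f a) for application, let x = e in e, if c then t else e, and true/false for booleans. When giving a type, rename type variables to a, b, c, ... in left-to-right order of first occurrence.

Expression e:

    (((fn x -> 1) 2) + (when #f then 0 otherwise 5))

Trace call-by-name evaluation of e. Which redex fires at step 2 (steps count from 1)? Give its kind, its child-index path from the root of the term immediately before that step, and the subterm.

Working:
step 0: (((\x.1) 2) + (if false then 0 else 5))
step 1: [beta@0] (1 + (if false then 0 else 5))
step 2: [if@1] (1 + 5)

Answer: if at 1 : (if false then 0 else 5)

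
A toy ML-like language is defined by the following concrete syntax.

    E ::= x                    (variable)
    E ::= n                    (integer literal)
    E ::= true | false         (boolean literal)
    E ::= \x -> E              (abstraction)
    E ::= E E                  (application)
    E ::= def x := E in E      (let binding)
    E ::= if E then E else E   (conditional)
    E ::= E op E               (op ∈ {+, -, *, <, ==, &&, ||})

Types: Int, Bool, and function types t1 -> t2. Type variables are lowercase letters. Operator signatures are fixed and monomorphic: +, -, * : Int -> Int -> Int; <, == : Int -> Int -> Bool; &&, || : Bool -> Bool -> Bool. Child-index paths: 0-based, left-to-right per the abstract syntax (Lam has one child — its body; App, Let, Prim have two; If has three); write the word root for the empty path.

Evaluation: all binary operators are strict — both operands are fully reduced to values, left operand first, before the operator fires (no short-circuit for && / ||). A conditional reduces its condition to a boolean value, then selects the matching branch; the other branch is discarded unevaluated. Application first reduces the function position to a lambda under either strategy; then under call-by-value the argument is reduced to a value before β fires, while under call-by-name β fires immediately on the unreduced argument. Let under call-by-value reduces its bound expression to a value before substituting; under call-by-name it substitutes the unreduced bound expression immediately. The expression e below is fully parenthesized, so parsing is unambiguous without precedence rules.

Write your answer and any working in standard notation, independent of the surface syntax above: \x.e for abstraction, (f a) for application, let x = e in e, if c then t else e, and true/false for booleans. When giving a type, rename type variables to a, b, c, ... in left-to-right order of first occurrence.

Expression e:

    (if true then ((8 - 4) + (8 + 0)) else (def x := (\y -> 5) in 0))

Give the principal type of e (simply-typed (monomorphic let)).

Answer: Int

Derivation:
  unify Bool ~ Bool
  unify Int ~ Int
  unify Int ~ Int
  unify Int ~ Int
  unify Int ~ Int
  unify Int ~ Int
  unify Int ~ Int
\y._ : a -> Int
let x : a -> Int
  unify Int ~ Int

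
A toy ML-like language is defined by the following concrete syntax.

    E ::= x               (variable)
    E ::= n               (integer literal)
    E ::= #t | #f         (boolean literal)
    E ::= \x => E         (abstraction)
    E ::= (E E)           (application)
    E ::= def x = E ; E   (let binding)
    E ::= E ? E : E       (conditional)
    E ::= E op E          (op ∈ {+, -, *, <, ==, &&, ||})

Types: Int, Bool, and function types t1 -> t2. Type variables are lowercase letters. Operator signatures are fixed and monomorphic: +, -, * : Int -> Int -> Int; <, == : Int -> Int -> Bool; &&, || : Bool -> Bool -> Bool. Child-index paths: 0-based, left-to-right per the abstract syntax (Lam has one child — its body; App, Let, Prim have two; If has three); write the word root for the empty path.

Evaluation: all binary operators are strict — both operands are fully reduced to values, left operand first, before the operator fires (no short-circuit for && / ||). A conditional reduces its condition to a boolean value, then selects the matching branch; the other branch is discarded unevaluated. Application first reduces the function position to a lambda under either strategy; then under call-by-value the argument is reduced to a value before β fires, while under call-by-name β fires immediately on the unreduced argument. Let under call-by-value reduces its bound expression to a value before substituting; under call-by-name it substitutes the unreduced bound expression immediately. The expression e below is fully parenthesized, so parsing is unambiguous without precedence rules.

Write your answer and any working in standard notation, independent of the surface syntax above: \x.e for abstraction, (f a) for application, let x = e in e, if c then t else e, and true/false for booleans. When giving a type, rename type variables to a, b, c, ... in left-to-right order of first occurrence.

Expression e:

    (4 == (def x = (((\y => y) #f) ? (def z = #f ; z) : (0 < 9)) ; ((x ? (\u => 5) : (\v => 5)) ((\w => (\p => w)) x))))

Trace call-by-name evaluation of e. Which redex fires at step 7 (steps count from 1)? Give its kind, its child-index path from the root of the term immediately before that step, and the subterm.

Trace:
step 0: (4 == (let x = (if ((\y.y) false) then (let z = false in z) else (0 < 9)) in ((if x then (\u.5) else (\v.5)) ((\w.(\p.w)) x))))
step 1: [let@1] (4 == ((if (if ((\y.y) false) then (let z = false in z) else (0 < 9)) then (\u.5) else (\v.5)) ((\w.(\p.w)) (if ((\y.y) false) then (let z = false in z) else (0 < 9)))))
step 2: [beta@1.0.0.0] (4 == ((if (if false then (let z = false in z) else (0 < 9)) then (\u.5) else (\v.5)) ((\w.(\p.w)) (if ((\y.y) false) then (let z = false in z) else (0 < 9)))))
step 3: [if@1.0.0] (4 == ((if (0 < 9) then (\u.5) else (\v.5)) ((\w.(\p.w)) (if ((\y.y) false) then (let z = false in z) else (0 < 9)))))
step 4: [delta@1.0.0] (4 == ((if true then (\u.5) else (\v.5)) ((\w.(\p.w)) (if ((\y.y) false) then (let z = false in z) else (0 < 9)))))
step 5: [if@1.0] (4 == ((\u.5) ((\w.(\p.w)) (if ((\y.y) false) then (let z = false in z) else (0 < 9)))))
step 6: [beta@1] (4 == 5)
step 7: [delta@root] false

Answer: delta at root : (4 == 5)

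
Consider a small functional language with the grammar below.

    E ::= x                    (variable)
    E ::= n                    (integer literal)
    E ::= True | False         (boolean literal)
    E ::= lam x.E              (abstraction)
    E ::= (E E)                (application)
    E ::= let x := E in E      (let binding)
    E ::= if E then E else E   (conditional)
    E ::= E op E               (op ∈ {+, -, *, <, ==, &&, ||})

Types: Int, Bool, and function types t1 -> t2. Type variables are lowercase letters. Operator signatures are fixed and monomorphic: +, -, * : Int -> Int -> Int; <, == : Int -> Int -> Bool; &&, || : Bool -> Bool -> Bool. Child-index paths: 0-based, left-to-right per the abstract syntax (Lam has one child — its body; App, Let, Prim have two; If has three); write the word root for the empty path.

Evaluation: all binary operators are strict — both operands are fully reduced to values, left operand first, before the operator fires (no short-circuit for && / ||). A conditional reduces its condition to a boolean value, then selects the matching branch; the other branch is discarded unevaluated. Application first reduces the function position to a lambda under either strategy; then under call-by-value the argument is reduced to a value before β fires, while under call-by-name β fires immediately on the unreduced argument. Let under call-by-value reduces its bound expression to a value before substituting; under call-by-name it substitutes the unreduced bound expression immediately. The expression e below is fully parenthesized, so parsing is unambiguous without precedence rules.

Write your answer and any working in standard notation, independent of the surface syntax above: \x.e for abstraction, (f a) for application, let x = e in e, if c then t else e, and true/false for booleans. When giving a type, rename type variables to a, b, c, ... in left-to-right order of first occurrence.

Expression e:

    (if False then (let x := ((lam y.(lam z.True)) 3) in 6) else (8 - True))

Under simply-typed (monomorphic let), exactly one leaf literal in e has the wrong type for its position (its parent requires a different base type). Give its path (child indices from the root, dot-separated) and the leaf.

Trace:
  unify Bool ~ Bool
\z._ : b -> Bool
\y._ : a -> b -> Bool
  unify a -> b -> Bool ~ Int -> c
  unify a ~ Int
  unify b -> Bool ~ c
_ _ : b -> Bool
let x : b -> Bool
  unify Int ~ Int
  unify Bool ~ Int
  FAIL: mismatch Bool ~ Int

Answer: 2.1 : true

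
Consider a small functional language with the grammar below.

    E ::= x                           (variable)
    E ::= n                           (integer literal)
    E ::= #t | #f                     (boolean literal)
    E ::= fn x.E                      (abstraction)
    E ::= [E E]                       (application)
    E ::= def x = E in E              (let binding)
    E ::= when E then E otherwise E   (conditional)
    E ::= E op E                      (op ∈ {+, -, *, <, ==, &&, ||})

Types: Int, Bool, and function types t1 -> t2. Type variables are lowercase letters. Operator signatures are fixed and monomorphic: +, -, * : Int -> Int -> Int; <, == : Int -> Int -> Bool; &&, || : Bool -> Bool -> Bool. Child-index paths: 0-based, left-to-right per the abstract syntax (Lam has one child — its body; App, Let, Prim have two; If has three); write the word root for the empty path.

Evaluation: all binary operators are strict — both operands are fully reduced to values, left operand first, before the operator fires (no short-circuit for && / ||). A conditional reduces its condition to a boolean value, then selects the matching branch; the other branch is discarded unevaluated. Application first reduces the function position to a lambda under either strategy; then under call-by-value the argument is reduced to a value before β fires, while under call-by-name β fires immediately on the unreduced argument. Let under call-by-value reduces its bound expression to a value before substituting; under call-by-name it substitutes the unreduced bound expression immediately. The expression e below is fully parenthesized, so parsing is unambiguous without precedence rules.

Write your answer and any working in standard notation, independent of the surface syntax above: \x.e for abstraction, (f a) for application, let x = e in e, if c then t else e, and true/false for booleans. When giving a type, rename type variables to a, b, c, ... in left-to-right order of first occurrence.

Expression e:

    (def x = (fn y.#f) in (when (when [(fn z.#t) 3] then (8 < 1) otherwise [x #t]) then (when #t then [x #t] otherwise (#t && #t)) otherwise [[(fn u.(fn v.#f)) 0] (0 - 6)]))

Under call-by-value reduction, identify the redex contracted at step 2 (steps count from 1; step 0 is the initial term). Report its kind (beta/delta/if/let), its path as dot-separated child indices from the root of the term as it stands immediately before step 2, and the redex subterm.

Answer: beta at 0.0 : ((\z.true) 3)

Trace:
step 0: (let x = (\y.false) in (if (if ((\z.true) 3) then (8 < 1) else (x true)) then (if true then (x true) else (true && true)) else (((\u.(\v.false)) 0) (0 - 6))))
step 1: [let@root] (if (if ((\z.true) 3) then (8 < 1) else ((\y.false) true)) then (if true then ((\y.false) true) else (true && true)) else (((\u.(\v.false)) 0) (0 - 6)))
step 2: [beta@0.0] (if (if true then (8 < 1) else ((\y.false) true)) then (if true then ((\y.false) true) else (true && true)) else (((\u.(\v.false)) 0) (0 - 6)))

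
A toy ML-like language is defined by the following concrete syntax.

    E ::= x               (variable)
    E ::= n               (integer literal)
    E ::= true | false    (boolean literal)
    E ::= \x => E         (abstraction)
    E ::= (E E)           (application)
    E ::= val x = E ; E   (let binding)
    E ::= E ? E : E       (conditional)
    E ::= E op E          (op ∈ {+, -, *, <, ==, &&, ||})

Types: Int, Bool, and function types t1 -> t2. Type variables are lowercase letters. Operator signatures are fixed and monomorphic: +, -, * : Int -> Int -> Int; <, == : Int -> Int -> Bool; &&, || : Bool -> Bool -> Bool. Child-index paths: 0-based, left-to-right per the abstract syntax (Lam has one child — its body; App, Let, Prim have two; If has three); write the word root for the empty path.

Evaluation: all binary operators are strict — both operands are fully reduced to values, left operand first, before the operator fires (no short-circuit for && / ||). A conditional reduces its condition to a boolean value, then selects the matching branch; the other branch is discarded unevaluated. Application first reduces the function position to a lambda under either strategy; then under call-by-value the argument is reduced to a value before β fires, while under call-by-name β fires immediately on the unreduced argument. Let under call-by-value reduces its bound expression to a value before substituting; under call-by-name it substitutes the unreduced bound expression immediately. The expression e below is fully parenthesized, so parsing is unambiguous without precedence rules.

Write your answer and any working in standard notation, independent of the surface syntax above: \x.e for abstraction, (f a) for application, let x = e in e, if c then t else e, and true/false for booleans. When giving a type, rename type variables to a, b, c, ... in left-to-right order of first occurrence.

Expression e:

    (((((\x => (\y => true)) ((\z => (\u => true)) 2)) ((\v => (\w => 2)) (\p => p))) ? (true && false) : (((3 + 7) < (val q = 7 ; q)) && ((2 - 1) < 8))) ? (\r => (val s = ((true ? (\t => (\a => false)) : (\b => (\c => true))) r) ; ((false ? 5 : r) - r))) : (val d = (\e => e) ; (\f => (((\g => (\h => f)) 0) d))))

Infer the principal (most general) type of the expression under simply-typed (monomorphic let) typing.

Answer: Int -> Int

Working:
\y._ : b -> Bool
\x._ : a -> b -> Bool
\u._ : d -> Bool
\z._ : c -> d -> Bool
  unify c -> d -> Bool ~ Int -> e
  unify c ~ Int
  unify d -> Bool ~ e
_ _ : d -> Bool
  unify a -> b -> Bool ~ (d -> Bool) -> f
  unify a ~ d -> Bool
  unify b -> Bool ~ f
_ _ : b -> Bool
\w._ : h -> Int
\v._ : g -> h -> Int
p : i
\p._ : i -> i
  unify g -> h -> Int ~ (i -> i) -> j
  unify g ~ i -> i
  unify h -> Int ~ j
_ _ : h -> Int
  unify b -> Bool ~ (h -> Int) -> k
  unify b ~ h -> Int
  unify Bool ~ k
_ _ : Bool
  unify Bool ~ Bool
  unify Bool ~ Bool
  unify Bool ~ Bool
  unify Int ~ Int
  unify Int ~ Int
  unify Int ~ Int
let q : Int
q : Int
  unify Int ~ Int
  unify Bool ~ Bool
  unify Int ~ Int
  unify Int ~ Int
  unify Int ~ Int
  unify Int ~ Int
  unify Bool ~ Bool
  unify Bool ~ Bool
  unify Bool ~ Bool
  unify Bool ~ Bool
\a._ : n -> Bool
\t._ : m -> n -> Bool
\c._ : p -> Bool
\b._ : o -> p -> Bool
  unify m -> n -> Bool ~ o -> p -> Bool
  unify m ~ o
  unify n -> Bool ~ p -> Bool
  unify n ~ p
  unify Bool ~ Bool
r : l
  unify o -> p -> Bool ~ l -> q
  unify o ~ l
  unify p -> Bool ~ q
_ _ : p -> Bool
let s : p -> Bool
  unify Bool ~ Bool
r : l
  unify Int ~ l
  unify Int ~ Int
r : Int
  unify Int ~ Int
\r._ : Int -> Int
e : r
\e._ : r -> r
let d : r -> r
f : s
\h._ : u -> s
\g._ : t -> u -> s
  unify t -> u -> s ~ Int -> v
  unify t ~ Int
  unify u -> s ~ v
_ _ : u -> s
d : r -> r
  unify u -> s ~ (r -> r) -> w
  unify u ~ r -> r
  unify s ~ w
_ _ : w
\f._ : w -> w
  unify Int -> Int ~ w -> w
  unify Int ~ w
  unify Int ~ Int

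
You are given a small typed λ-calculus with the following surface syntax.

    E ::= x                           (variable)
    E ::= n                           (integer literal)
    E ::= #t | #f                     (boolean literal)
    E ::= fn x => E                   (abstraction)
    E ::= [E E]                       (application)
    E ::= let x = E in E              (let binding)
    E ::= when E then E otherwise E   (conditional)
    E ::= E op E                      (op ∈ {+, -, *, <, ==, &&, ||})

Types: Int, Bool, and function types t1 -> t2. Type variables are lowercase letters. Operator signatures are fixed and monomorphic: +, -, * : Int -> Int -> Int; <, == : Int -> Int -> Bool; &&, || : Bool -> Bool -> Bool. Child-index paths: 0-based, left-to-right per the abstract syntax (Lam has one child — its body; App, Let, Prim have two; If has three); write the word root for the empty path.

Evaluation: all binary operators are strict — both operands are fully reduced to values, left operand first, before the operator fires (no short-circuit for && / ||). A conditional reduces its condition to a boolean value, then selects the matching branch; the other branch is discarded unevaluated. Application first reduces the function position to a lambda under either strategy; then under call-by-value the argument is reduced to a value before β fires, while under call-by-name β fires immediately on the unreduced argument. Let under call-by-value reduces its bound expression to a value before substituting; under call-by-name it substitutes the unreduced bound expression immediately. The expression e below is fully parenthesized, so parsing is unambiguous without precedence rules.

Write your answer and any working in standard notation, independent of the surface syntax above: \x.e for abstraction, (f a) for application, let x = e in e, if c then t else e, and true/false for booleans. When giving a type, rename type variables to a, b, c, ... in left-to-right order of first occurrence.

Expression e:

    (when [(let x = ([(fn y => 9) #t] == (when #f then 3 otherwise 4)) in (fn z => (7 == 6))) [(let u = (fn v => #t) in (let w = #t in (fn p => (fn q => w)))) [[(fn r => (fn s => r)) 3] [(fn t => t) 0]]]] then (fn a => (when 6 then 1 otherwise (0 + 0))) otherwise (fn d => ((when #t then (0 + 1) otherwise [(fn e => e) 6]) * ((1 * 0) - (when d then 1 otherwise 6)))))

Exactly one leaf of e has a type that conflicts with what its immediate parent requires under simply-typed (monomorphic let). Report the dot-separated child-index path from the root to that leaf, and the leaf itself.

Trace:
\y._ : a -> Int
  unify a -> Int ~ Bool -> b
  unify a ~ Bool
  unify Int ~ b
_ _ : Int
  unify Int ~ Int
  unify Bool ~ Bool
  unify Int ~ Int
  unify Int ~ Int
let x : Bool
  unify Int ~ Int
  unify Int ~ Int
\z._ : c -> Bool
\v._ : d -> Bool
let u : d -> Bool
let w : Bool
w : Bool
\q._ : f -> Bool
\p._ : e -> f -> Bool
r : g
\s._ : h -> g
\r._ : g -> h -> g
  unify g -> h -> g ~ Int -> i
  unify g ~ Int
  unify h -> Int ~ i
_ _ : h -> Int
t : j
\t._ : j -> j
  unify j -> j ~ Int -> k
  unify j ~ Int
  unify Int ~ k
_ _ : Int
  unify h -> Int ~ Int -> l
  unify h ~ Int
  unify Int ~ l
_ _ : Int
  unify e -> f -> Bool ~ Int -> m
  unify e ~ Int
  unify f -> Bool ~ m
_ _ : f -> Bool
  unify c -> Bool ~ (f -> Bool) -> n
  unify c ~ f -> Bool
  unify Bool ~ n
_ _ : Bool
  unify Bool ~ Bool
  unify Int ~ Bool
  FAIL: mismatch Int ~ Bool

Answer: 1.0.0 : 6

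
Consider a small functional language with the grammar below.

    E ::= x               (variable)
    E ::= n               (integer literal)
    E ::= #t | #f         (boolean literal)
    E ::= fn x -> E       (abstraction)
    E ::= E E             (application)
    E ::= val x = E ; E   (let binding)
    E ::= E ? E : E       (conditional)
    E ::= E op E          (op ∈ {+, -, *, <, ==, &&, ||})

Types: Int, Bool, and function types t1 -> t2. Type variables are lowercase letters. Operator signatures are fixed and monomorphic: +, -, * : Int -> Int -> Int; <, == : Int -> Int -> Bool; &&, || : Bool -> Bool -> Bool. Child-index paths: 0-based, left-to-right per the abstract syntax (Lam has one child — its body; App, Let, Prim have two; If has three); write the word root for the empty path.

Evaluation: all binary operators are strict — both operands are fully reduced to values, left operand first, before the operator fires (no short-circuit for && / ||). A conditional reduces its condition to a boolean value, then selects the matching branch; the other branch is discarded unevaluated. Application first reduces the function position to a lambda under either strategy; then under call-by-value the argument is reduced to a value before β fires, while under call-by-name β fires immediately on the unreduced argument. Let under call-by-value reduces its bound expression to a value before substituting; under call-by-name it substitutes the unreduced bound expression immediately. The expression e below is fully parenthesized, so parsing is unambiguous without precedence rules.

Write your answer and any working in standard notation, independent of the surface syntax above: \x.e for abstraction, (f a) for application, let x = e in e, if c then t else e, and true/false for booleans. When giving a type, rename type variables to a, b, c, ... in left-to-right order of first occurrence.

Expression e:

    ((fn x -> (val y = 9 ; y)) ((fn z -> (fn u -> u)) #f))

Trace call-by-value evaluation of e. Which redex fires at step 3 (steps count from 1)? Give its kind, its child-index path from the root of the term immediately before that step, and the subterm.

Answer: let at root : (let y = 9 in y)

Derivation:
step 0: ((\x.(let y = 9 in y)) ((\z.(\u.u)) false))
step 1: [beta@1] ((\x.(let y = 9 in y)) (\u.u))
step 2: [beta@root] (let y = 9 in y)
step 3: [let@root] 9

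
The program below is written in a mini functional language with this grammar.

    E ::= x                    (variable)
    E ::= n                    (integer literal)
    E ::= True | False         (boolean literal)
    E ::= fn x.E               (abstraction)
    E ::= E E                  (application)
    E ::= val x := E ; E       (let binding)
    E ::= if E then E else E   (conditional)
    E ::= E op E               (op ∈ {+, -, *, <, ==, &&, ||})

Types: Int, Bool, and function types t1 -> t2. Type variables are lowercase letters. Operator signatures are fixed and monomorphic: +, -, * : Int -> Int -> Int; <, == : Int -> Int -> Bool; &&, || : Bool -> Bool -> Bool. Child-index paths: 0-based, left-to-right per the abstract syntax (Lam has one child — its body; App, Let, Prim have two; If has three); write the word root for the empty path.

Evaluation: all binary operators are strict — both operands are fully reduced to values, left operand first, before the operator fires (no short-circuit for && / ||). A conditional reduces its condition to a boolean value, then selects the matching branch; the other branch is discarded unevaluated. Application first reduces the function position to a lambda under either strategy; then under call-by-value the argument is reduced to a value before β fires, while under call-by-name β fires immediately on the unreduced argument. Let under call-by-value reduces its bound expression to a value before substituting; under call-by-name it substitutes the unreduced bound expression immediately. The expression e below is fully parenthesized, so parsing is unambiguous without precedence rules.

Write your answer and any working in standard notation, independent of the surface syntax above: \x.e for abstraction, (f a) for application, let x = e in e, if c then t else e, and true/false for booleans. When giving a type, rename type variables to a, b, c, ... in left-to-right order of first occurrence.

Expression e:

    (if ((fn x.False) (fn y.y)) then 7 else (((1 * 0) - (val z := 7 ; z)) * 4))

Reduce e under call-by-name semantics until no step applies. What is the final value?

Derivation:
step 0: (if ((\x.false) (\y.y)) then 7 else (((1 * 0) - (let z = 7 in z)) * 4))
step 1: [beta@0] (if false then 7 else (((1 * 0) - (let z = 7 in z)) * 4))
step 2: [if@root] (((1 * 0) - (let z = 7 in z)) * 4)
step 3: [delta@0.0] ((0 - (let z = 7 in z)) * 4)
step 4: [let@0.1] ((0 - 7) * 4)
step 5: [delta@0] (-7 * 4)
step 6: [delta@root] -28

Answer: -28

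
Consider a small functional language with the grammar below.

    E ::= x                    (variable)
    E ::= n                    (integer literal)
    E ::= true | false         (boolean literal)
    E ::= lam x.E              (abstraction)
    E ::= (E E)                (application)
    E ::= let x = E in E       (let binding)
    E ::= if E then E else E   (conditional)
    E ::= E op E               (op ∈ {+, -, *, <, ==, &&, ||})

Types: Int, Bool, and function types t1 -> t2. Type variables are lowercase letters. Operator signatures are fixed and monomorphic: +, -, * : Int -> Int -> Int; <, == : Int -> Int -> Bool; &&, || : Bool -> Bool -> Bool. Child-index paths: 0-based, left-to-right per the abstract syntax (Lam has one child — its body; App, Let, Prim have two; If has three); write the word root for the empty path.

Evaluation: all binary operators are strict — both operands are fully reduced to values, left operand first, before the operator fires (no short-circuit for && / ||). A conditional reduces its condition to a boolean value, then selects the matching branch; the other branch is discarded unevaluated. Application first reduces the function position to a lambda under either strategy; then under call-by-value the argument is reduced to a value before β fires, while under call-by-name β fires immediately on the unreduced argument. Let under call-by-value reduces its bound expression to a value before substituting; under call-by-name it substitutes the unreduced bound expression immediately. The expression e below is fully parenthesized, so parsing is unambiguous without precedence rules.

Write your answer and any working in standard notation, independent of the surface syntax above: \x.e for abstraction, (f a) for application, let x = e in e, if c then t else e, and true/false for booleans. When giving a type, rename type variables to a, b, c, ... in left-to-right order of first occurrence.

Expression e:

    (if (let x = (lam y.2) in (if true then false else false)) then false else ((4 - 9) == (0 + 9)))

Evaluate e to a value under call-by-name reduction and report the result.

Working:
step 0: (if (let x = (\y.2) in (if true then false else false)) then false else ((4 - 9) == (0 + 9)))
step 1: [let@0] (if (if true then false else false) then false else ((4 - 9) == (0 + 9)))
step 2: [if@0] (if false then false else ((4 - 9) == (0 + 9)))
step 3: [if@root] ((4 - 9) == (0 + 9))
step 4: [delta@0] (-5 == (0 + 9))
step 5: [delta@1] (-5 == 9)
step 6: [delta@root] false

Answer: false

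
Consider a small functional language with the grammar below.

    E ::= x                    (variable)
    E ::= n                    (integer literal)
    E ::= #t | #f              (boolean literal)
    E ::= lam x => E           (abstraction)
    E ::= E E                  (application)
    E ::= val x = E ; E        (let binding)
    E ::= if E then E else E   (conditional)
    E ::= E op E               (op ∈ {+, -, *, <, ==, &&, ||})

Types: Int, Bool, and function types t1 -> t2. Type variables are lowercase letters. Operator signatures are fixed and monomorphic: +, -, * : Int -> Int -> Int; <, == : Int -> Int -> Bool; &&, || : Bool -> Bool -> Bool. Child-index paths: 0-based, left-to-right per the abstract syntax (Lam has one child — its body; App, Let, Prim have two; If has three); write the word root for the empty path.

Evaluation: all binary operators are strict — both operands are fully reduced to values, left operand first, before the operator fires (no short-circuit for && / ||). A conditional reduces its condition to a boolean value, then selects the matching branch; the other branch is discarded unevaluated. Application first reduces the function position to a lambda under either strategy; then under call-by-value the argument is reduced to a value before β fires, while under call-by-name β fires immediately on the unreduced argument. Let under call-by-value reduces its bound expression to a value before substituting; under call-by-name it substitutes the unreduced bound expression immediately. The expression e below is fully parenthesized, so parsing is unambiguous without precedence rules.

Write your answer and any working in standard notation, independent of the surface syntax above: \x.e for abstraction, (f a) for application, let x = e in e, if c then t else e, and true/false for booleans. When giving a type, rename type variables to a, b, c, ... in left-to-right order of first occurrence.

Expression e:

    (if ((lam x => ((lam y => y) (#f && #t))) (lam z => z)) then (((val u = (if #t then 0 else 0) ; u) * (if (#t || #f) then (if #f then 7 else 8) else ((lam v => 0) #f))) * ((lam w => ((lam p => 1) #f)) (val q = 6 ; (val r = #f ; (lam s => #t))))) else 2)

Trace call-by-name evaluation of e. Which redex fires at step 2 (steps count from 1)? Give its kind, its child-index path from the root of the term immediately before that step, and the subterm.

Trace:
step 0: (if ((\x.((\y.y) (false && true))) (\z.z)) then (((let u = (if true then 0 else 0) in u) * (if (true || false) then (if false then 7 else 8) else ((\v.0) false))) * ((\w.((\p.1) false)) (let q = 6 in (let r = false in (\s.true))))) else 2)
step 1: [beta@0] (if ((\y.y) (false && true)) then (((let u = (if true then 0 else 0) in u) * (if (true || false) then (if false then 7 else 8) else ((\v.0) false))) * ((\w.((\p.1) false)) (let q = 6 in (let r = false in (\s.true))))) else 2)
step 2: [beta@0] (if (false && true) then (((let u = (if true then 0 else 0) in u) * (if (true || false) then (if false then 7 else 8) else ((\v.0) false))) * ((\w.((\p.1) false)) (let q = 6 in (let r = false in (\s.true))))) else 2)

Answer: beta at 0 : ((\y.y) (false && true))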